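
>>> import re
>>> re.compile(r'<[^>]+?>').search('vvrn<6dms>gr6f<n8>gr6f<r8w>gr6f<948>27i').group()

`re.search` tries every starting position until one works.
The match spans [4:10] → '<6dms>'.

'<6dms>'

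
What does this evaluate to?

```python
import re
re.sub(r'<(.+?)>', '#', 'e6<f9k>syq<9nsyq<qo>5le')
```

Because the quantifier is non-greedy, it stops expanding at the earliest point where the rest of the pattern can succeed.
Matches: at [2:7] → '<f9k>'; at [10:20] → '<9nsyq<qo>'.
`sub` substitutes '#' at each match site.

'e6#syq#5le'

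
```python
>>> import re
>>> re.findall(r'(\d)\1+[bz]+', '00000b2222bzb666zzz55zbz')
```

['0', '2', '6', '5']

`\1` has to match the exact text group 1 already captured.
With a single group, `findall` returns only what that group captured — 4 items.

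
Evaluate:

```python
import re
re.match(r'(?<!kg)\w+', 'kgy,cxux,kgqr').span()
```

(0, 3)

A negative assertion filters positions out without eating any characters.
`re.match` won't scan ahead — the pattern has to work from the very first character.
The match spans [0:3] → 'kgy'.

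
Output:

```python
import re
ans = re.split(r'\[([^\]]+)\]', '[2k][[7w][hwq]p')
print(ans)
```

`re.split` interleaves the captured-group text with the surrounding fragments.

['', '2k', '', '[7w', '', 'hwq', 'p']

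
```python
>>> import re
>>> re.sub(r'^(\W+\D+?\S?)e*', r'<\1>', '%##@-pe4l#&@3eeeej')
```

The pattern matches anchored at the start of the string; then one or more of a non-word character, then one or more of a non-digit (lazy), then optionally a non-whitespace character (captured); then zero or more of a literal 'e'.
Matches: at [0:7] → '%##@-pe'.
Each match is replaced using the text its own group 1 captured.

'<%##@-pe>4l#&@3eeeej'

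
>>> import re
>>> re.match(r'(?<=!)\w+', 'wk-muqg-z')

`match` is anchored at position 0; if the pattern doesn't fit there, it returns None.
Here the string doesn't start with a match, so the call returns None.

None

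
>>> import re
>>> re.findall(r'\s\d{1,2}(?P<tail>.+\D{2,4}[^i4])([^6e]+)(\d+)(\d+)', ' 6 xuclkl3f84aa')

[(' xuclkl3', 'f', '8', '4')]

Pattern: whitespace, then 1 to 2 of a digit; then one or more of any character, then 2 to 4 of a non-digit, then any character except [i4] (captured as 'tail'); then one or more of any character except [6e] (captured); then one or more of a digit (captured); then one or more of a digit (captured).
Matches: at [0:13] match ' 6 xuclkl3f84', groups = (' xuclkl3', 'f', '8', '4').
With 4 capturing groups, `findall` returns a 4-tuple per match.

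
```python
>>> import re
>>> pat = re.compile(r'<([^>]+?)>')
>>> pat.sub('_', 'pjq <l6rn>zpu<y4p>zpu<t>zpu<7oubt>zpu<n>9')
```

'pjq _zpu_zpu_zpu_zpu_9'

Matches: at [4:10] → '<l6rn>'; at [13:18] → '<y4p>'; at [21:24] → '<t>'; at [27:34] → '<7oubt>'; at [37:40] → '<n>'.
Each match is replaced by '_'.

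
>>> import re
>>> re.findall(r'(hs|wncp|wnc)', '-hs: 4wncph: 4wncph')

['hs', 'wncp', 'wncp']

The regex engine tests alternatives in the order written; an earlier branch that matches wins even if a later one would match more.
Matches: at [1:3] match 'hs', group 1 = 'hs'; at [6:10] match 'wncp', group 1 = 'wncp'; at [14:18] match 'wncp', group 1 = 'wncp'.
With a single group, `findall` returns only what that group captured — 3 items.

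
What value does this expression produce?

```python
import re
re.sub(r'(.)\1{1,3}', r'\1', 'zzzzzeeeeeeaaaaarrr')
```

'zzeeaar'

The backreference `\1` re-matches whatever the first group consumed, character for character.
Matches: at [0:4] → 'zzzz'; at [5:9] → 'eeee'; at [9:11] → 'ee'; at [11:15] → 'aaaa'; at [16:19] → 'rrr'.
`\1` in the replacement pulls in group 1's text for each match.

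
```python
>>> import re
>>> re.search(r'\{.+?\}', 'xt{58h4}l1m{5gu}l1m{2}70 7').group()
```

'{58h4}'

`re.search` scans for the first position where the pattern succeeds.
The match spans [2:8] → '{58h4}'.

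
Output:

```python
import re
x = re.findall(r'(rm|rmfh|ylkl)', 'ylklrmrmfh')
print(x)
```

['ylkl', 'rm', 'rm']

Alternation isn't longest-match — the leftmost alternative that fits at this position is chosen.
Walking the string: at [0:4] match 'ylkl', group 1 = 'ylkl'; at [4:6] match 'rm', group 1 = 'rm'; at [6:8] match 'rm', group 1 = 'rm'.
One capturing group, so `findall` returns just the captured substring from each match — 3 in all.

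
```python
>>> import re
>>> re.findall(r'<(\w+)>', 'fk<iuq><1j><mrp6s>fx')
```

`findall` collects group 1 from each match (3 total).

['iuq', '1j', 'mrp6s']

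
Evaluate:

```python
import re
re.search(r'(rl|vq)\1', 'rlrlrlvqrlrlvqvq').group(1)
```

After group 1 captures some text, `\1` only succeeds where that same text appears again.
`search` walks the string left to right and returns the first match it finds.
The match spans [0:4] → 'rlrl'.
Captured: group 1 = 'rl'.

'rl'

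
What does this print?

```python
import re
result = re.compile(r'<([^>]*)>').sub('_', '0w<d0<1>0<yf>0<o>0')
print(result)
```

0w_0_0_0

Matches: at [2:8] → '<d0<1>'; at [9:13] → '<yf>'; at [14:17] → '<o>'.
`sub` substitutes '_' at each match site.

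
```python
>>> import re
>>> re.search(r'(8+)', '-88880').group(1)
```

'8888'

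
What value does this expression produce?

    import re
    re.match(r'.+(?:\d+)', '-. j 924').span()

(0, 8)

The pattern matches one or more of any character; then one or more of a digit (non-capturing group).
`re.match` only tries the pattern at the start of the string.
The match spans [0:8] → '-. j 924'.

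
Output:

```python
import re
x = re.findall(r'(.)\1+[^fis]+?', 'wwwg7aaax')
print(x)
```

After group 1 captures some text, `\1` only succeeds where that same text appears again.
Scanning left to right: at [0:4] match 'wwwg', group 1 = 'w'; at [5:9] match 'aaax', group 1 = 'a'.
`findall` collects group 1 from each match (2 total).

['w', 'a']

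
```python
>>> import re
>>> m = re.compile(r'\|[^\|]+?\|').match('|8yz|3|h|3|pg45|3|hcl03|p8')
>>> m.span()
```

`re.match` only tries the pattern at the start of the string.
The match spans [0:5] → '|8yz|'.

(0, 5)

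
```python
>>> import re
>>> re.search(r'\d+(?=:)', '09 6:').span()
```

(3, 4)

The `(?=…)`/`(?<=…)` assertion just peeks at neighbouring text; it doesn't advance the match position.
Unlike `match`, `search` isn't anchored — it looks for the pattern anywhere in the string.
The match spans [3:4] → '6'.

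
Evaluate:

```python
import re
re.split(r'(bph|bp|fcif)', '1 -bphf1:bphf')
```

Alternation tries branches left to right and keeps the first one that lets the overall match succeed at that position.
Matches to split on: at [3:6] → 'bph'; at [9:12] → 'bph'.
Because the pattern has a capturing group, `split` also inserts each captured text between the pieces.

['1 -', 'bph', 'f1:', 'bph', 'f']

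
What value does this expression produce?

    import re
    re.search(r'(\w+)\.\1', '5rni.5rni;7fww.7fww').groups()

The match spans [0:9] → '5rni.5rni'.
Captured: group 1 = '5rni'.

('5rni',)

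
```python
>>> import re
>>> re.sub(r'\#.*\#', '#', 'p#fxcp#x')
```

`sub` substitutes '#' at each match site.

'p#x'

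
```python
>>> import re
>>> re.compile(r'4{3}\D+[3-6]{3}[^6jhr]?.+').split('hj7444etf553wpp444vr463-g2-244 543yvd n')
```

['hj7', '']

The pattern matches exactly 3 of a literal '4', then one or more of a non-digit; then exactly 3 of a character in [3-6], then optionally any character except [6jhr]; then one or more of any character.
Matches to split on: at [3:39] → '444etf553wpp444vr463-g2-244 543yvd n'.
Splitting on the pattern gives 2 pieces.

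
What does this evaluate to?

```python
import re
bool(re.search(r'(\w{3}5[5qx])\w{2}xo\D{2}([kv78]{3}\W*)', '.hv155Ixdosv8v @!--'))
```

False

The pattern matches exactly 3 of a word character, then a literal '5', then one of [5qx] (captured); then exactly 2 of a word character; then the literal 'xo', then exactly 2 of a non-digit; then exactly 3 of one of [kv78], then zero or more of a non-word character (captured).
`search` walks the string left to right and returns the first match it finds.
Here no position works, so the call returns None, and `bool(None)` is False.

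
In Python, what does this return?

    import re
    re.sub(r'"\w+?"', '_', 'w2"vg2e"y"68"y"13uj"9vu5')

Matches: at [2:8] → '"vg2e"'; at [9:13] → '"68"'; at [14:20] → '"13uj"'.
Each match is replaced by '_'.

'w2_y_y_9vu5'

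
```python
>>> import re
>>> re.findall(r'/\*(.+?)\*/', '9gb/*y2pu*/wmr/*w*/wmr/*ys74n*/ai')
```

Lazy quantifiers expand one character at a time until the remainder of the pattern can match.
`findall` collects group 1 from each match (3 total).

['y2pu', 'w', 'ys74n']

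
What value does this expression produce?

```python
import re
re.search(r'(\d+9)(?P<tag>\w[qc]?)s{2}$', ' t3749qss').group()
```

The match spans [2:9] → '3749qss'.

'3749qss'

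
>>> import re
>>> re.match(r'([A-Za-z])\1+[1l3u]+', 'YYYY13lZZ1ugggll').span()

(0, 7)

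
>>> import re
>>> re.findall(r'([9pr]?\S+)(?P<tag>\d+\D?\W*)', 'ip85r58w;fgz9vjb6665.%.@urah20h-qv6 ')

[('ip85r58w;fgz9vjb6665.%.@urah20h-qv', '6 ')]

Pattern: optionally one of [9pr], then one or more of a non-whitespace character (captured); then one or more of a digit, then optionally a non-digit, then zero or more of a non-word character (captured as 'tag').
With 2 capturing groups, `findall` returns a 2-tuple per match.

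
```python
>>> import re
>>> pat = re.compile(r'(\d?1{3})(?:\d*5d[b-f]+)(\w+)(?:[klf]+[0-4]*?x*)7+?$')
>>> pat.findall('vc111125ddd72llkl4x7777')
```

With 2 capturing groups, `findall` returns a 2-tuple per match.

[('1111', '72llk')]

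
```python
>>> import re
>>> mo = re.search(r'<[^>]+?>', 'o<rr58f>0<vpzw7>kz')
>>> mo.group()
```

The match spans [1:8] → '<rr58f>'.

'<rr58f>'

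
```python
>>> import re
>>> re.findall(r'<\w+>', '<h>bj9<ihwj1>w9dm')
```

['<h>', '<ihwj1>']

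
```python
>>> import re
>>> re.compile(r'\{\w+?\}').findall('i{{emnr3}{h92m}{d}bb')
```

Scanning left to right: at [2:9] → '{emnr3}'; at [9:15] → '{h92m}'; at [15:18] → '{d}'.
With no groups in the pattern, `findall` gives back each whole match — 3 here.

['{emnr3}', '{h92m}', '{d}']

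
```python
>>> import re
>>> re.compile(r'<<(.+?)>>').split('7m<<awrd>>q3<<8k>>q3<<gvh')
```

['7m', 'awrd', 'q3', '8k', 'q3<<gvh']

With a capturing group present, the delimiter's captured portion is kept in the result list.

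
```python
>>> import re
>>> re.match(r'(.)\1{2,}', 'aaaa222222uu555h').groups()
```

The match spans [0:4] → 'aaaa'.
Captured: group 1 = 'a'.

('a',)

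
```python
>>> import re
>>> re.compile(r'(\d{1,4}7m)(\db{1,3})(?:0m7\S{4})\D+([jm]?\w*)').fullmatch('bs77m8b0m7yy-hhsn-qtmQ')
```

Pattern: 1 to 4 of a digit, then the literal '7m' (captured); then a digit, then 1 to 3 of the literal 'b' (captured); then the literal '0m7', then exactly 4 of a non-whitespace character (non-capturing group); then one or more of a non-digit; then optionally one of [jm], then zero or more of a word character (captured).
`re.fullmatch` is like wrapping the pattern in `^…$` (in single-line mode).
Here the pattern can't cover the whole string, so the call returns None.

None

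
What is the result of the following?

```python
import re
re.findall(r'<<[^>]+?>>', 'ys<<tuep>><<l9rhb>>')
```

No capturing groups, so `findall` returns the 2 full match strings.

['<<tuep>>', '<<l9rhb>>']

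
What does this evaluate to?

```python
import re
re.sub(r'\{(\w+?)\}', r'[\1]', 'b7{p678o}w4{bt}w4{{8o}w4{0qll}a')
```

Matches: at [2:9] → '{p678o}'; at [11:15] → '{bt}'; at [18:22] → '{8o}'; at [24:30] → '{0qll}'.
`\1` in the replacement pulls in group 1's text for each match.

'b7[p678o]w4[bt]w4{[8o]w4[0qll]a'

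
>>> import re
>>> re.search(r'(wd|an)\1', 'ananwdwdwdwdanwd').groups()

The match spans [0:4] → 'anan'.
Captured: group 1 = 'an'.

('an',)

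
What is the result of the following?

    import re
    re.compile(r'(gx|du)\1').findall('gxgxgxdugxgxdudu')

['gx', 'gx', 'du']

After group 1 captures some text, `\1` only succeeds where that same text appears again.
Matches: at [0:4] match 'gxgx', group 1 = 'gx'; at [8:12] match 'gxgx', group 1 = 'gx'; at [12:16] match 'dudu', group 1 = 'du'.
`findall` collects group 1 from each match (3 total).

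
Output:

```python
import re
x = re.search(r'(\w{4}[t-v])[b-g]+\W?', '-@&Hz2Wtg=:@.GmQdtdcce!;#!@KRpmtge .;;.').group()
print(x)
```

Hz2Wtg=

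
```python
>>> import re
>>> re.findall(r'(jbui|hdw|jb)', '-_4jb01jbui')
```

['jb', 'jbui']

Branches in `(...|...)` are attempted left-to-right; the first branch that allows the whole pattern to succeed is taken.
Because there's exactly one group, `findall` drops the full match and keeps group 1 from each hit.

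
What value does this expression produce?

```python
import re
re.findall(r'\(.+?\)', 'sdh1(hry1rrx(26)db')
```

Scanning left to right: at [4:16] → '(hry1rrx(26)'.
No capturing groups, so `findall` returns the 1 full match string.

['(hry1rrx(26)']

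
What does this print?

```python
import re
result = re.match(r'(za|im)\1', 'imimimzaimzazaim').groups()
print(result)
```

('im',)

After group 1 captures some text, `\1` only succeeds where that same text appears again.
`re.match` won't scan ahead — the pattern has to work from the very first character.
The match spans [0:4] → 'imim'.
Captured: group 1 = 'im'.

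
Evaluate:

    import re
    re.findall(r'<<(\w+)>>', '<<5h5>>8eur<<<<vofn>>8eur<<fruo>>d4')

['5h5', 'vofn', 'fruo']

Scanning left to right: at [0:7] match '<<5h5>>', group 1 = '5h5'; at [13:21] match '<<vofn>>', group 1 = 'vofn'; at [25:33] match '<<fruo>>', group 1 = 'fruo'.
Because there's exactly one group, `findall` drops the full match and keeps group 1 from each hit.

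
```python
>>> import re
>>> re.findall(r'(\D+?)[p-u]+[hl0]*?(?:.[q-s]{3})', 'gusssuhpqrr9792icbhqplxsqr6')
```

['g', 'icbh']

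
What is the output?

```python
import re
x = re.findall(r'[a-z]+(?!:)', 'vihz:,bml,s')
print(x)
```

['vih', 'bml', 's']

`(?!…)`/`(?<!…)` only lets a position through if the neighbouring text does NOT match; no characters are consumed.
Since nothing is captured, `findall` lists the 3 matched substrings directly.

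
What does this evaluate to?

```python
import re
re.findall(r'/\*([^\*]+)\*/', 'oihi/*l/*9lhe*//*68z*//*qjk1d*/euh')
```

['9lhe', '68z', 'qjk1d']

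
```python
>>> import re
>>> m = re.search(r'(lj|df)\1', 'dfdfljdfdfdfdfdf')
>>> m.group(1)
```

The match spans [0:4] → 'dfdf'.
Captured: group 1 = 'df'.

'df'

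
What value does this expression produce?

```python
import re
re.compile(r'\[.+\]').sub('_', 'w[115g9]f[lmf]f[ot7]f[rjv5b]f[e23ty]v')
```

'w_v'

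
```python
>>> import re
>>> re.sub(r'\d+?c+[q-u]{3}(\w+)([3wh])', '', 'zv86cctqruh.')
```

'zv.'

Pattern: one or more of a digit (lazy), then one or more of a literal 'c', then exactly 3 of a character in [q-u]; then one or more of a word character (captured); then one of [3wh] (captured).
Matches: at [2:11] → '86cctqruh'.
`sub` substitutes '' at each match site.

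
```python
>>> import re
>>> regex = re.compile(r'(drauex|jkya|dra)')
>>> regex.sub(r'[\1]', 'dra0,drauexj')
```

Alternation tries branches left to right and keeps the first one that lets the overall match succeed at that position.
Matches: at [0:3] → 'dra'; at [5:11] → 'drauex'.
`\1` in the replacement pulls in group 1's text for each match.

'[dra]0,[drauex]j'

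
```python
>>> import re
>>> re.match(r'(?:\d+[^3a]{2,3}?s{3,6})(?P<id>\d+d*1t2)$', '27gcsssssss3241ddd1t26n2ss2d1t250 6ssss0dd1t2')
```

Pattern: one or more of a digit, then 2 to 3 of any character except [3a] (lazy), then 3 to 6 of a literal 's' (non-capturing group); then one or more of a digit, then zero or more of a literal 'd', then the literal '1t2' (captured as 'id'); then anchored at the end.
`re.match` won't scan ahead — the pattern has to work from the very first character.
Here the pattern fails at index 0, so the call returns None.

None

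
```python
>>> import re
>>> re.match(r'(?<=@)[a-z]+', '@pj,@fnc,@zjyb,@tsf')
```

None

The lookaround is zero-width — it requires the adjacent text to match without consuming it, so the asserted text isn't part of the match.
`match` is anchored at position 0; if the pattern doesn't fit there, it returns None.
Here the pattern fails at index 0, so the call returns None.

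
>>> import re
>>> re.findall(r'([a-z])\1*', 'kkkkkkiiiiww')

['k', 'i', 'w']

The backreference `\1` re-matches whatever the first group consumed, character for character.
Scanning left to right: at [0:6] match 'kkkkkk', group 1 = 'k'; at [6:10] match 'iiii', group 1 = 'i'; at [10:12] match 'ww', group 1 = 'w'.
`findall` collects group 1 from each match (3 total).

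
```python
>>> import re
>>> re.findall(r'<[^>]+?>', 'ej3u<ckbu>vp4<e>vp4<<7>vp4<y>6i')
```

Since nothing is captured, `findall` lists the 4 matched substrings directly.

['<ckbu>', '<e>', '<<7>', '<y>']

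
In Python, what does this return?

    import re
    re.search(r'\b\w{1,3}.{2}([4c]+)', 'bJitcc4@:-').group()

Pattern: a word boundary (`\b`, zero-width); then 1 to 3 of a word character, then exactly 2 of any character; then one or more of one of [4c] (captured).
Unlike `match`, `search` isn't anchored — it looks for the pattern anywhere in the string.
The match spans [0:7] → 'bJitcc4'.
Captured: group 1 = 'c4'.

'bJitcc4'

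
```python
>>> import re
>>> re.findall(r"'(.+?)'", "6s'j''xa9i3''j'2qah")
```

Lazy quantifiers expand one character at a time until the remainder of the pattern can match.
Walking the string: at [2:5] match "'j'", group 1 = 'j'; at [5:12] match "'xa9i3'", group 1 = 'xa9i3'; at [12:15] match "'j'", group 1 = 'j'.
Because there's exactly one group, `findall` drops the full match and keeps group 1 from each hit.

['j', 'xa9i3', 'j']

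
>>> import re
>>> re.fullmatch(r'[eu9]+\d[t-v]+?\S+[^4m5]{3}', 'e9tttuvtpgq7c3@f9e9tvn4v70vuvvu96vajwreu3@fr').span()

(0, 44)

This matches one or more of one of [eu9], then a digit; then one or more of a character in [t-v] (lazy), then one or more of a non-whitespace character, then exactly 3 of any character except [4m5].
`re.fullmatch` requires the pattern to consume the entire string.
The match spans [0:44] → 'e9tttuvtpgq7c3@f9e9tvn4v70vuvvu96vajwreu3@fr'.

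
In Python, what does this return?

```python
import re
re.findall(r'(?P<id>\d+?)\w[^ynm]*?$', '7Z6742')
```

['7']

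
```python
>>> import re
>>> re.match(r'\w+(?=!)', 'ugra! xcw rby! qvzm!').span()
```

(0, 4)

With `match`, the pattern is implicitly anchored at the beginning.
The match spans [0:4] → 'ugra'.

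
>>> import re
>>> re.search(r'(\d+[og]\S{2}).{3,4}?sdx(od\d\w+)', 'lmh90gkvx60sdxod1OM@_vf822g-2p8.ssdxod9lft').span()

(3, 19)

The pattern matches one or more of a digit, then one of [og], then exactly 2 of a non-whitespace character (captured); then 3 to 4 of any character (lazy), then the literal 'sd', then a literal 'x'; then the literal 'od', then a digit, then one or more of a word character (captured).
Unlike `match`, `search` isn't anchored — it looks for the pattern anywhere in the string.
The match spans [3:19] → '90gkvx60sdxod1OM'.
Captured: group 1 = '90gkv', group 2 = 'od1OM'.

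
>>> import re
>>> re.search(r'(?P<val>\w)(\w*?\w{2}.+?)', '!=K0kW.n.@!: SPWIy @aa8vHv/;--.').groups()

('K', '0kW')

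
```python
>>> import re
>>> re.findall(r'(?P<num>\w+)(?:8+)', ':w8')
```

['w']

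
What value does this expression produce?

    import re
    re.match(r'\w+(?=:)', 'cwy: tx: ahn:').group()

Lookahead/lookbehind check context without consuming it, so the matched span excludes the asserted characters.
`re.match` won't scan ahead — the pattern has to work from the very first character.
The match spans [0:3] → 'cwy'.

'cwy'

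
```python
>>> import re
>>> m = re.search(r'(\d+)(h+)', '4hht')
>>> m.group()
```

'4hh'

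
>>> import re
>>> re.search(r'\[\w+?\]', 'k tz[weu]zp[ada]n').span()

The match spans [4:9] → '[weu]'.

(4, 9)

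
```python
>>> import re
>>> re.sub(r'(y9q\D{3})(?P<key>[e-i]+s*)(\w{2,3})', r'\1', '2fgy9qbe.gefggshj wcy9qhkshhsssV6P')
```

'2fgy9qbe. wcy9qhks'

Each match is replaced using the text its own group 1 captured.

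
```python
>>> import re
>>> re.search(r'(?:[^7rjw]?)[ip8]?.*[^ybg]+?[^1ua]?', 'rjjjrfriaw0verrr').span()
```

Pattern: optionally any character except [7rjw] (non-capturing group); then optionally one of [ip8], then zero or more of any character, then one or more of any character except [ybg] (lazy); then optionally any character except [1ua].
`re.search` scans for the first position where the pattern succeeds.
The match spans [0:16] → 'rjjjrfriaw0verrr'.

(0, 16)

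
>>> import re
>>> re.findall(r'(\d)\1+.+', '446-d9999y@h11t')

After group 1 captures some text, `\1` only succeeds where that same text appears again.
With a single group, `findall` returns only what that group captured — 1 item.

['4']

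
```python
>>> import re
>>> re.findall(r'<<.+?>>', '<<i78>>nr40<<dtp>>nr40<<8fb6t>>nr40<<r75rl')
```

['<<i78>>', '<<dtp>>', '<<8fb6t>>']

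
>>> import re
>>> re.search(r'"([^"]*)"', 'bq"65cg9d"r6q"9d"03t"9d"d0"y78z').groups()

('65cg9d',)

`re.search` tries every starting position until one works.
The match spans [2:10] → '"65cg9d"'.
Captured: group 1 = '65cg9d'.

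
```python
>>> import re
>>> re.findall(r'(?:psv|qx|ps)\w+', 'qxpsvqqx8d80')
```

With no groups in the pattern, `findall` gives back each whole match — 1 here.

['qxpsvqqx8d80']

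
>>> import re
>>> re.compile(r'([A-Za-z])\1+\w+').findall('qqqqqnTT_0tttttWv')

['q']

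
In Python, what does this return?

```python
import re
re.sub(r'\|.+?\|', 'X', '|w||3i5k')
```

'X|3i5k'

The `?` after the quantifier makes it lazy — it takes as little as possible before letting the rest of the pattern try.
`sub` substitutes 'X' at each match site.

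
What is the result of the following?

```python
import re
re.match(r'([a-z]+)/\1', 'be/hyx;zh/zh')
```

`\1` has to match the exact text group 1 already captured.
`re.match` won't scan ahead — the pattern has to work from the very first character.
Here the string doesn't start with a match, so the call returns None.

None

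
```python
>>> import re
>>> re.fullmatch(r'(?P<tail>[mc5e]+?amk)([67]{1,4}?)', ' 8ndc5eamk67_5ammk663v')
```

`re.fullmatch` is like wrapping the pattern in `^…$` (in single-line mode).
Here there's no way to consume every character, so the call returns None.

None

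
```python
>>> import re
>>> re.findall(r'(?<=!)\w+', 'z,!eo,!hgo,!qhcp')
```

['eo', 'hgo', 'qhcp']

The `(?=…)`/`(?<=…)` assertion just peeks at neighbouring text; it doesn't advance the match position.
Walking the string: at [3:5] → 'eo'; at [7:10] → 'hgo'; at [12:16] → 'qhcp'.
No capturing groups, so `findall` returns the 3 full match strings.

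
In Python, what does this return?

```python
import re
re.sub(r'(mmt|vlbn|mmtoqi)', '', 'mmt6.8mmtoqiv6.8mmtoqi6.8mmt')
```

'6.8oqiv6.8oqi6.8'

The regex engine tests alternatives in the order written; an earlier branch that matches wins even if a later one would match more.
Matches: at [0:3] → 'mmt'; at [6:9] → 'mmt'; at [16:19] → 'mmt'; at [25:28] → 'mmt'.
Every occurrence is swapped for ''.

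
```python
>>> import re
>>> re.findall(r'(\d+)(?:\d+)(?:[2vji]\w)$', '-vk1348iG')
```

Pattern: one or more of a digit (captured); then one or more of a digit (non-capturing group); then one of [2vji], then a word character (non-capturing group); then anchored at the end.
Walking the string: at [3:9] match '1348iG', group 1 = '134'.
Because there's exactly one group, `findall` drops the full match and keeps group 1 from the one hit.

['134']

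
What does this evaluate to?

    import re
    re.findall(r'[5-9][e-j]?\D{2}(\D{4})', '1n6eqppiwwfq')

['piww']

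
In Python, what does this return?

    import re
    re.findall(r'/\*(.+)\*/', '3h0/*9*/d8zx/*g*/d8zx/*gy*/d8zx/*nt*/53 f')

One capturing group, so `findall` returns just the captured substring from the one match — 1 in all.

['9*/d8zx/*g*/d8zx/*gy*/d8zx/*nt']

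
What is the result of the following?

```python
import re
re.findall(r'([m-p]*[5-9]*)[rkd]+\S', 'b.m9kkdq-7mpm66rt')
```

The pattern matches zero or more of a character in [m-p], then zero or more of a character in [5-9] (captured); then one or more of one of [rkd]; then a non-whitespace character.
Matches: at [2:8] match 'm9kkdq', group 1 = 'm9'; at [10:17] match 'mpm66rt', group 1 = 'mpm66'.
One capturing group, so `findall` returns just the captured substring from each match — 2 in all.

['m9', 'mpm66']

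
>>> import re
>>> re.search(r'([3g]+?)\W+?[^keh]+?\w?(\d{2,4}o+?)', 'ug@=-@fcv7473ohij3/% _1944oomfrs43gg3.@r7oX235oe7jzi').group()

The match spans [1:14] → 'g@=-@fcv7473o'.

'g@=-@fcv7473o'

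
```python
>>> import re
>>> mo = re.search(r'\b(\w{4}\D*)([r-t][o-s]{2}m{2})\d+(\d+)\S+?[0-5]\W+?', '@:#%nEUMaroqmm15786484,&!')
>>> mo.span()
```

This matches a word boundary (`\b`, zero-width); then exactly 4 of a word character, then zero or more of a non-digit (captured); then a character in [r-t], then exactly 2 of a character in [o-s], then exactly 2 of the literal 'm' (captured); then one or more of a digit; then one or more of a digit (captured); then one or more of a non-whitespace character (lazy), then a character in [0-5], then one or more of a non-word character (lazy).
A non-greedy quantifier consumes as few characters as it can — just enough that the remainder of the pattern still matches from where it stops; whatever follows it matches normally.
Unlike `match`, `search` isn't anchored — it looks for the pattern anywhere in the string.
The match spans [4:23] → 'nEUMaroqmm15786484,'.
Captured: group 1 = 'nEUMa', group 2 = 'roqmm', group 3 = '4'.

(4, 23)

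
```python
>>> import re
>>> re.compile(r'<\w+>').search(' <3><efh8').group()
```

`search` walks the string left to right and returns the first match it finds.
The match spans [1:4] → '<3>'.

'<3>'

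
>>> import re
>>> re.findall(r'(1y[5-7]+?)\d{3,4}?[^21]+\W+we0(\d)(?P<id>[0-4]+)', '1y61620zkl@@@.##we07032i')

Pattern: the literal '1y', then one or more of a character in [5-7] (lazy) (captured); then 3 to 4 of a digit (lazy), then one or more of any character except [21]; then one or more of a non-word character, then the literal 'we0'; then a digit (captured); then one or more of a character in [0-4] (captured as 'id').
Matches: at [0:23] match '1y61620zkl@@@.##we07032', groups = ('1y6', '7', '032').
3 groups means the one result is a tuple of 3 captured strings — 1 here.

[('1y6', '7', '032')]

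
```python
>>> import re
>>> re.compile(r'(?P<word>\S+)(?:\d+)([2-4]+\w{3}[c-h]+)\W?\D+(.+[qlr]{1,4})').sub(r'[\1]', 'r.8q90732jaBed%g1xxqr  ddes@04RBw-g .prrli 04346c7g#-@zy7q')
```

'[r.8q907]'

This matches one or more of a non-whitespace character (captured as 'word'); then one or more of a digit (non-capturing group); then one or more of a character in [2-4], then exactly 3 of a word character, then one or more of a character in [c-h] (captured); then optionally a non-word character, then one or more of a non-digit; then one or more of any character, then 1 to 4 of one of [qlr] (captured).
Matches: at [0:58] → 'r.8q90732jaBed%g1xxqr  ddes@04RBw-g .prrli 04346c7g#-@zy7q'.
The replacement refers to a captured group, so each match is rewritten using its own captured text.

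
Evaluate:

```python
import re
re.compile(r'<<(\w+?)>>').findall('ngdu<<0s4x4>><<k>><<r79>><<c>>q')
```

Scanning left to right: at [4:13] match '<<0s4x4>>', group 1 = '0s4x4'; at [13:18] match '<<k>>', group 1 = 'k'; at [18:25] match '<<r79>>', group 1 = 'r79'; at [25:30] match '<<c>>', group 1 = 'c'.
`findall` collects group 1 from each match (4 total).

['0s4x4', 'k', 'r79', 'c']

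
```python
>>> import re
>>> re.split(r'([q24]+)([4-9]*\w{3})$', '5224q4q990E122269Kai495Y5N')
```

The pattern matches one or more of one of [q24] (captured); then zero or more of a character in [4-9], then exactly 3 of a word character (captured); then anchored at the end.
`re.split` interleaves the captured-group text with the surrounding fragments.

['5224q4q990E122269Kai', '4', '95Y5N', '']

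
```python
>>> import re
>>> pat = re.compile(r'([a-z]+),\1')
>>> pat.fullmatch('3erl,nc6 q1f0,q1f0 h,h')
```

A backreference is literal: `\1` must see the identical characters the first group matched.
`fullmatch` succeeds only if the pattern covers the string from start to end.
Here there's no way to consume every character, so the call returns None.

None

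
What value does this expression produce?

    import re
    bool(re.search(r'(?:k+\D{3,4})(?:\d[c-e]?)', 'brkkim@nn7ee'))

Here the pattern never matches, so the call returns None, and `bool(None)` is False.

False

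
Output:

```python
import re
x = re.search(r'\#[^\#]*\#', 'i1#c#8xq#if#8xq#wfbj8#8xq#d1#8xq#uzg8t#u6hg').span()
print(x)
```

(2, 5)

The match spans [2:5] → '#c#'.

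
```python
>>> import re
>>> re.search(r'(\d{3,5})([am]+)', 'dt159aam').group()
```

This matches 3 to 5 of a digit (captured); then one or more of one of [am] (captured).
`re.search` tries every starting position until one works.
The match spans [2:8] → '159aam'.
Captured: group 1 = '159', group 2 = 'aam'.

'159aam'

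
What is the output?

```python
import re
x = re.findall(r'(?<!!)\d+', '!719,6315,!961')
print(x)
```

`(?!…)`/`(?<!…)` only lets a position through if the neighbouring text does NOT match; no characters are consumed.
With no groups in the pattern, `findall` gives back each whole match — 3 here.

['19', '6315', '61']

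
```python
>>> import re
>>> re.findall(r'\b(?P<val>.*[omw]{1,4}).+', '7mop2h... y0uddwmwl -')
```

['7mop2h... y0uddwmw']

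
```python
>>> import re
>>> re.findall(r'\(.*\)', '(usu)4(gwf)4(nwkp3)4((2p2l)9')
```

Walking the string: at [0:27] → '(usu)4(gwf)4(nwkp3)4((2p2l)'.
`findall` yields the raw match text (1 of them) because the pattern has no groups.

['(usu)4(gwf)4(nwkp3)4((2p2l)']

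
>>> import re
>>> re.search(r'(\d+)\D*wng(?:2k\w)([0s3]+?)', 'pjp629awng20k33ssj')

None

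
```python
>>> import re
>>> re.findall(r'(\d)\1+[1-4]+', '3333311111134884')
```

['3', '8']

`\1` has to match the exact text group 1 already captured.
`findall` collects group 1 from each match (2 total).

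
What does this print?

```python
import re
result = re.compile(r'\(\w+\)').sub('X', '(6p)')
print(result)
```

Matches: at [0:4] → '(6p)'.
Each match is replaced by 'X'.

X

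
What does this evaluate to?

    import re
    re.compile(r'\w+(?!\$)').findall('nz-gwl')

['nz', 'gwl']

`(?!…)`/`(?<!…)` only lets a position through if the neighbouring text does NOT match; no characters are consumed.
No capturing groups, so `findall` returns the 2 full match strings.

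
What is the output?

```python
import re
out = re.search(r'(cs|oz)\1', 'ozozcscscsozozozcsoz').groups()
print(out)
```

`\1` has to match the exact text group 1 already captured.
`search` walks the string left to right and returns the first match it finds.
The match spans [0:4] → 'ozoz'.
Captured: group 1 = 'oz'.

('oz',)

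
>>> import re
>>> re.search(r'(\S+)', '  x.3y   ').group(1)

'x.3y'

The match spans [2:6] → 'x.3y'.
Captured: group 1 = 'x.3y'.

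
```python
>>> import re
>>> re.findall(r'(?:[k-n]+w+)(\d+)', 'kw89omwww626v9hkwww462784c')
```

['89', '626', '462784']

Pattern: one or more of a character in [k-n], then one or more of a literal 'w' (non-capturing group); then one or more of a digit (captured).
Matches: at [0:4] match 'kw89', group 1 = '89'; at [5:12] match 'mwww626', group 1 = '626'; at [15:25] match 'kwww462784', group 1 = '462784'.
`findall` collects group 1 from each match (3 total).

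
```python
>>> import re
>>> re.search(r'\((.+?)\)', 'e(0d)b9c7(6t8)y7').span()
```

(1, 5)

`search` walks the string left to right and returns the first match it finds.
The match spans [1:5] → '(0d)'.
Captured: group 1 = '0d'.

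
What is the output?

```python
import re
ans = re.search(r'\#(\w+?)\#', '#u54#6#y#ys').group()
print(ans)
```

#u54#

The match spans [0:5] → '#u54#'.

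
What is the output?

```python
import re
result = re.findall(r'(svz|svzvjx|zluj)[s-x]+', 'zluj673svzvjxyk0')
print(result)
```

['svz']

Because there's exactly one group, `findall` drops the full match and keeps group 1 from the one hit.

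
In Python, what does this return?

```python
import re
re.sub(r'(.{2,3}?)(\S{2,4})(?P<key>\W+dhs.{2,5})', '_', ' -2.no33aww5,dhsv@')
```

' -2.n_'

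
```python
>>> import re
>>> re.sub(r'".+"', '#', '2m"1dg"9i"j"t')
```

'2m#t'

Matches: at [2:12] → '"1dg"9i"j"'.
Each match is replaced by '#'.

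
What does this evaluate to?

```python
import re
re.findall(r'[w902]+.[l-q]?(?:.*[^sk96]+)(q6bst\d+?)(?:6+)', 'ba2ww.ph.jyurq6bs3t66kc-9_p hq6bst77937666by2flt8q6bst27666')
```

This matches one or more of one of [w902], then any character, then optionally a character in [l-q]; then zero or more of any character, then one or more of any character except [sk96] (non-capturing group); then the literal 'q6b', then the literal 'st', then one or more of a digit (lazy) (captured); then one or more of a literal '6' (non-capturing group).
With the lazy modifier that quantifier settles for the fewest repetitions that let the rest of the pattern succeed (the atoms after it are unaffected and can still be greedy).
Scanning left to right: at [2:59] match '2ww.ph.jyurq6bs3t66kc-9_p hq6bst77937666by2flt8q6bst27666', group 1 = 'q6bst27'.
`findall` collects group 1 from the one match (1 total).

['q6bst27']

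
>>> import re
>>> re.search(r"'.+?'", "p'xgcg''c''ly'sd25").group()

"'xgcg'"

The `?` after the quantifier makes it lazy — it takes as little as possible before letting the rest of the pattern try.
`search` walks the string left to right and returns the first match it finds.
The match spans [1:7] → "'xgcg'".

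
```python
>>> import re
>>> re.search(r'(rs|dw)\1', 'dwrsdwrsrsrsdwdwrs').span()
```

A backreference is literal: `\1` must see the identical characters the first group matched.
The match spans [6:10] → 'rsrs'.

(6, 10)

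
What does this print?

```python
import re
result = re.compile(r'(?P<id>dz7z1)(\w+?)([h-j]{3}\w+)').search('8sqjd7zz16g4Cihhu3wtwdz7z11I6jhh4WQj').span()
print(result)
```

(21, 36)

Pattern: the literal 'dz7', then the literal 'z1' (captured as 'id'); then one or more of a word character (lazy) (captured); then exactly 3 of a character in [h-j], then one or more of a word character (captured).
`re.search` tries every starting position until one works.
The match spans [21:36] → 'dz7z11I6jhh4WQj'.
Captured: group 1 = 'dz7z1', group 2 = '1I6', group 3 = 'jhh4WQj'.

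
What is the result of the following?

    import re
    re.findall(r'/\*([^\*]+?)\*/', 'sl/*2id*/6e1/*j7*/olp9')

Because there's exactly one group, `findall` drops the full match and keeps group 1 from each hit.

['2id', 'j7']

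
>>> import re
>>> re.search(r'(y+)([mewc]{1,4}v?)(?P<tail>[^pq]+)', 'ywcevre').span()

(0, 7)

This matches one or more of a literal 'y' (captured); then 1 to 4 of one of [mewc], then optionally the literal 'v' (captured); then one or more of any character except [pq] (captured as 'tail').
The match spans [0:7] → 'ywcevre'.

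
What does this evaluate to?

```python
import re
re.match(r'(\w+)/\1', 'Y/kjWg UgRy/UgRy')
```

None

`match` is anchored at position 0; if the pattern doesn't fit there, it returns None.
Here position 0 doesn't satisfy it, so the call returns None.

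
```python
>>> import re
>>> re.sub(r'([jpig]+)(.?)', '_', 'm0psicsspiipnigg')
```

'm0__ss__'

Pattern: one or more of one of [jpig] (captured); then optionally any character (captured).
Each match is replaced by '_'.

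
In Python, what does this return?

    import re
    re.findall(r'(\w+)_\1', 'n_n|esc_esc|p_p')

['n', 'esc', 'p']

After group 1 captures some text, `\1` only succeeds where that same text appears again.
One capturing group, so `findall` returns just the captured substring from each match — 3 in all.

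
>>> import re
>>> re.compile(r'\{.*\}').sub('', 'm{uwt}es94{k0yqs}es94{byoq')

'mes94{byoq'

Matches: at [1:17] → '{uwt}es94{k0yqs}'.
Every occurrence is swapped for ''.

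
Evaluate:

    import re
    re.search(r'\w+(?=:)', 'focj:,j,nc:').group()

'focj'

Because the assertion is zero-width, the text it checks is not consumed and won't appear in the result.
Unlike `match`, `search` isn't anchored — it looks for the pattern anywhere in the string.
The match spans [0:4] → 'focj'.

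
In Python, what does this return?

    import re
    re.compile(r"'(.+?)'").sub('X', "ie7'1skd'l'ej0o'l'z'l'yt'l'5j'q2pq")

A non-greedy quantifier consumes as few characters as it can — just enough that the remainder of the pattern still matches from where it stops; whatever follows it matches normally.
Each match is replaced by 'X'.

'ie7XlXlXlXlXq2pq'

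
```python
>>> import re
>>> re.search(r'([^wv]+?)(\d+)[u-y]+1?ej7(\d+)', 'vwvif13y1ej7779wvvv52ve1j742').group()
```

This matches one or more of any character except [wv] (lazy) (captured); then one or more of a digit (captured); then one or more of a character in [u-y], then optionally a literal '1', then the literal 'ej7'; then one or more of a digit (captured).
Unlike `match`, `search` isn't anchored — it looks for the pattern anywhere in the string.
The match spans [3:15] → 'if13y1ej7779'.
Captured: group 1 = 'if', group 2 = '13', group 3 = '779'.

'if13y1ej7779'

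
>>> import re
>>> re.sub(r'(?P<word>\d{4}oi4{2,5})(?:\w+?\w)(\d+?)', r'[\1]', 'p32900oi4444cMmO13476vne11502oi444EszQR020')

This matches exactly 4 of a digit, then the literal 'oi', then 2 to 5 of a literal '4' (captured as 'word'); then one or more of a word character (lazy), then a word character (non-capturing group); then one or more of a digit (lazy) (captured).
Matches: at [2:17] → '2900oi4444cMmO1'; at [25:40] → '1502oi444EszQR0'.
`\1` in the replacement pulls in group 1's text for each match.

'p3[2900oi4444]3476vne1[1502oi444]20'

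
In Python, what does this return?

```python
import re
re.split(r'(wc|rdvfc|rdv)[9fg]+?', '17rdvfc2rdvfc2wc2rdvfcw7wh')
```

Matches to split on: at [2:6] → 'rdvf'; at [8:12] → 'rdvf'; at [17:21] → 'rdvf'.
With a capturing group present, the delimiter's captured portion is kept in the result list.

['17', 'rdv', 'c2', 'rdv', 'c2wc2', 'rdv', 'cw7wh']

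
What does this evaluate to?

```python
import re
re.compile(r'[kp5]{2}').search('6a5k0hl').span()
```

The pattern matches exactly 2 of one of [kp5].
Unlike `match`, `search` isn't anchored — it looks for the pattern anywhere in the string.
The match spans [2:4] → '5k'.

(2, 4)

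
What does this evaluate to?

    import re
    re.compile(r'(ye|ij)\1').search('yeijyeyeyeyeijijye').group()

'yeye'

A backreference is literal: `\1` must see the identical characters the first group matched.
Unlike `match`, `search` isn't anchored — it looks for the pattern anywhere in the string.
The match spans [4:8] → 'yeye'.
Captured: group 1 = 'ye'.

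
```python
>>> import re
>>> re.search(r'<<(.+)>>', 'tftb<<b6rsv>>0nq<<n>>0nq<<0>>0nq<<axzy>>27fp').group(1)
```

'b6rsv>>0nq<<n>>0nq<<0>>0nq<<axzy'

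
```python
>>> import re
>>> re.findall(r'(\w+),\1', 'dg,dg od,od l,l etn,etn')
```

['dg', 'od', 'l', 'etn']

The backreference `\1` re-matches whatever the first group consumed, character for character.
Walking the string: at [0:5] match 'dg,dg', group 1 = 'dg'; at [6:11] match 'od,od', group 1 = 'od'; at [12:15] match 'l,l', group 1 = 'l'; at [16:23] match 'etn,etn', group 1 = 'etn'.
With a single group, `findall` returns only what that group captured — 4 items.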